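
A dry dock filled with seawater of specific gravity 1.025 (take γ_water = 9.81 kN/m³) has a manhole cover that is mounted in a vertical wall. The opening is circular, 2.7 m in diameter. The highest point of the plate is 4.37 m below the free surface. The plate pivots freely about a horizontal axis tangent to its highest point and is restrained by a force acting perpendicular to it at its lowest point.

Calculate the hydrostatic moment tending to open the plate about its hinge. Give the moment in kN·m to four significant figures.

γ = 1.025 × 9.81 = 10.05525 kN/m³.
The centroid is at the centre, 1.35 m below the top of the plate, so the centroid depth is h_c = 4.37 + 1.35 = 5.72 m.
A = π(1.35)² = 5.72555 m².
Resultant F = γ·h_c·A = 10.05525 × 5.72 × 5.72555 = 329.311 kN.
I_c = πr⁴/4 = π × 1.35⁴/4 = 2.6087 m⁴.
Centre of pressure: y_p = y_c + I_c/(y_c·A) = 5.72 + 2.6087/(5.72 × 5.72555) = 5.72 + 0.0796546 = 5.79965 m along the plane.
The resultant acts 1.35 + 0.0796546 = 1.42965 m (along the plate) below the hinge at the top edge, so the moment about the hinge is M = F × 1.42965 = 329.311 × 1.42965 = 470.799 kN·m.

M ≈ 470.8 kN·m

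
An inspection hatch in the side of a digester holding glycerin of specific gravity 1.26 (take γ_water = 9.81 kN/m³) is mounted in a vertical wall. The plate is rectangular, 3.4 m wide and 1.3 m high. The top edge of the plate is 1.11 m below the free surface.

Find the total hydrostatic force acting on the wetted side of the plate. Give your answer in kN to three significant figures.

F ≈ 96.2 kN

γ = 1.26 × 9.81 = 12.3606 kN/m³.
The centroid lies 1.3/2 = 0.65 m below the top edge, so the centroid depth is h_c = 1.11 + 0.65 = 1.76 m.
A = 3.4 × 1.3 = 4.42 m².
Resultant F = γ·h_c·A = 12.3606 × 1.76 × 4.42 = 96.1556 kN.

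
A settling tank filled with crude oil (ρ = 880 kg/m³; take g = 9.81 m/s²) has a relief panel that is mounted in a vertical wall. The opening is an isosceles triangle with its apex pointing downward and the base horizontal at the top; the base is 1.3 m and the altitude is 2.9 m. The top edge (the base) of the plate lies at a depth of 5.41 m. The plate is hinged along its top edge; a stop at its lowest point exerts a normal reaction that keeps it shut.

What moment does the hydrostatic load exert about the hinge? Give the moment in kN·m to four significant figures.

γ = ρg = 880 × 9.81 / 1000 = 8.6328 kN/m³.
With the apex down, the centroid sits h/3 = 2.9/3 = 0.966667 m below the base (the top edge), so the centroid depth is h_c = 5.41 + 0.966667 = 6.37667 m.
A = ½ × 1.3 × 2.9 = 1.885 m².
Resultant F = γ·h_c·A = 8.6328 × 6.37667 × 1.885 = 103.766 kN.
I_c = b·h³/36 = 1.3 × 2.9³/36 = 0.880714 m⁴.
Centre of pressure: y_p = y_c + I_c/(y_c·A) = 6.37667 + 0.880714/(6.37667 × 1.885) = 6.37667 + 0.0732706 = 6.44994 m along the plane.
The resultant acts 0.966667 + 0.0732706 = 1.03994 m (along the plate) below the hinge at the top edge, so the moment about the hinge is M = F × 1.03994 = 103.766 × 1.03994 = 107.91 kN·m.

M ≈ 107.9 kN·m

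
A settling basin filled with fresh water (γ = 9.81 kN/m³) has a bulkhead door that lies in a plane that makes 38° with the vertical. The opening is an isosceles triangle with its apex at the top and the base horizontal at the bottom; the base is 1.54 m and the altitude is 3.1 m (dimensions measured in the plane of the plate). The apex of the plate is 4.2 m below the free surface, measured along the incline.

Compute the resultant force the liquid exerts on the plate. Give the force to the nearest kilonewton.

γ = 9.81 kN/m³.
The plate makes 38° with the vertical, i.e. θ = 90° − 38° = 52° to the horizontal. Measuring y along the incline from the free-surface line, vertical depth h = y·sinθ with sinθ = 0.788011.
With the apex up, the centroid sits 2h/3 = 2 × 3.1/3 = 2.06667 m below the apex, so y_c = 4.2 + 2.06667 = 6.26667 m and h_c = 6.26667 × 0.788011 = 4.9382 m.
A = ½ × 1.54 × 3.1 = 2.387 m².
Resultant F = γ·h_c·A = 9.81 × 4.9382 × 2.387 = 115.635 kN.

F ≈ 116 kN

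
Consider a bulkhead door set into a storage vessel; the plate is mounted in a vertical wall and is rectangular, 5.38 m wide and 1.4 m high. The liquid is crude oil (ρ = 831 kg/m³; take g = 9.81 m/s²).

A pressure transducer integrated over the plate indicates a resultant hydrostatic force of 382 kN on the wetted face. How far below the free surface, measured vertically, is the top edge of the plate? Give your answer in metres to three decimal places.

γ = ρg = 831 × 9.81 / 1000 = 8.15211 kN/m³.
A = 5.38 × 1.4 = 7.532 m².
From F = γ·h_c·A, the centroid depth is h_c = 382/(8.15211 × 7.532) = 6.22133 m.
The centroid lies 1.4/2 = 0.7 m below the top edge, so the top edge sits at h_top = 6.22133 − 0.7 = 5.52133 m below the surface.

d_top ≈ 5.521 m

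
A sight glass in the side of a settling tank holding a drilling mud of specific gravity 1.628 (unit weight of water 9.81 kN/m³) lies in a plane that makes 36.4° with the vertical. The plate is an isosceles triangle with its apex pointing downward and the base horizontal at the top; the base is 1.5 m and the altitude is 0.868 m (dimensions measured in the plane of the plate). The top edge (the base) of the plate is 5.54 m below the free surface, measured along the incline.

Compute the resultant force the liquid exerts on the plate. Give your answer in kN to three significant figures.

F ≈ 48.8 kN

γ = 1.628 × 9.81 = 15.97068 kN/m³.
The plate makes 36.4° with the vertical, i.e. θ = 90° − 36.4° = 53.6° to the horizontal. Measuring y along the incline from the free-surface line, vertical depth h = y·sinθ with sinθ = 0.804894.
With the apex down, the centroid sits h/3 = 0.868/3 = 0.289333 m below the base (the top edge), so y_c = 5.54 + 0.289333 = 5.82933 m and h_c = 5.82933 × 0.804894 = 4.69199 m.
A = ½ × 1.5 × 0.868 = 0.651 m².
Resultant F = γ·h_c·A = 15.97068 × 4.69199 × 0.651 = 48.7822 kN.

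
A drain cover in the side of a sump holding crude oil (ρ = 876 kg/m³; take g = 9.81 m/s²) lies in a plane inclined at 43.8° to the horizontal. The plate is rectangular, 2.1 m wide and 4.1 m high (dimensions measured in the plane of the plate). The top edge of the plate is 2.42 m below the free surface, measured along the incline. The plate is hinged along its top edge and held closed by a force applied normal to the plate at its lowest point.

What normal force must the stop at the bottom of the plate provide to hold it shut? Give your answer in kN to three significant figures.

P ≈ 132 kN

γ = ρg = 876 × 9.81 / 1000 = 8.59356 kN/m³.
Let θ = 43.8° be the plate's angle to the horizontal; measure y along the incline from where the plane meets the free surface. Vertical depth h = y·sinθ with sinθ = 0.692143.
The centroid lies 4.1/2 = 2.05 m below the top edge, so y_c = 2.42 + 2.05 = 4.47 m and h_c = 4.47 × 0.692143 = 3.09388 m.
A = 2.1 × 4.1 = 8.61 m².
Resultant F = γ·h_c·A = 8.59356 × 3.09388 × 8.61 = 228.918 kN.
I_c = b·h³/12 = 2.1 × 4.1³/12 = 12.0612 m⁴.
Centre of pressure: y_p = y_c + I_c/(y_c·A) = 4.47 + 12.0612/(4.47 × 8.61) = 4.47 + 0.313386 = 4.78339 m along the plane.
The resultant acts 2.05 + 0.313386 = 2.36339 m (along the plate) below the hinge at the top edge, so the moment about the hinge is M = F × 2.36339 = 228.918 × 2.36339 = 541.023 kN·m.
A normal force at the bottom, 4.1 m from the hinge, must supply this moment: P = 541.023/4.1 = 131.957 kN.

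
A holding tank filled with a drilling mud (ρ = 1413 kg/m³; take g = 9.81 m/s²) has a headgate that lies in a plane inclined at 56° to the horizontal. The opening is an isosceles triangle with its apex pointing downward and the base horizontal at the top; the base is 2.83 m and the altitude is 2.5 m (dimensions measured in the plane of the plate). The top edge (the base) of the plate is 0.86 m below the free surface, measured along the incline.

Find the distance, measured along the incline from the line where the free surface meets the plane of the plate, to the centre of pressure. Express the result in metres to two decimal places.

y_p = 1.90 m

γ = ρg = 1413 × 9.81 / 1000 = 13.86153 kN/m³.
Let θ = 56° be the plate's angle to the horizontal; measure y along the incline from where the plane meets the free surface. Vertical depth h = y·sinθ with sinθ = 0.829038.
With the apex down, the centroid sits h/3 = 2.5/3 = 0.833333 m below the base (the top edge), so y_c = 0.86 + 0.833333 = 1.69333 m and h_c = 1.69333 × 0.829038 = 1.40383 m.
A = ½ × 2.83 × 2.5 = 3.5375 m².
Resultant F = γ·h_c·A = 13.86153 × 1.40383 × 3.5375 = 68.837 kN.
I_c = b·h³/36 = 2.83 × 2.5³/36 = 1.2283 m⁴.
Centre of pressure: y_p = y_c + I_c/(y_c·A) = 1.69333 + 1.2283/(1.69333 × 3.5375) = 1.69333 + 0.205053 = 1.89838 m along the plane.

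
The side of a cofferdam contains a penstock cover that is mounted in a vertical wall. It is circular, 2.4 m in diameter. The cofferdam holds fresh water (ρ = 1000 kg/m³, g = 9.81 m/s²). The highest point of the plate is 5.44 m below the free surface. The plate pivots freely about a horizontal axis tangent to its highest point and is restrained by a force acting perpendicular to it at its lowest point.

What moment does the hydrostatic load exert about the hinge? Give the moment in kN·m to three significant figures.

M ≈ 370 kN·m

γ = ρg = 1000 × 9.81 = 9810 N/m³ = 9.81 kN/m³.
The centroid is at the centre, 1.2 m below the top of the plate, so the centroid depth is h_c = 5.44 + 1.2 = 6.64 m.
A = π(1.2)² = 4.52389 m².
Resultant F = γ·h_c·A = 9.81 × 6.64 × 4.52389 = 294.679 kN.
I_c = πr⁴/4 = π × 1.2⁴/4 = 1.6286 m⁴.
Centre of pressure: y_p = y_c + I_c/(y_c·A) = 6.64 + 1.6286/(6.64 × 4.52389) = 6.64 + 0.0542169 = 6.69422 m along the plane.
The resultant acts 1.2 + 0.0542169 = 1.25422 m (along the plate) below the hinge at the top edge, so the moment about the hinge is M = F × 1.25422 = 294.679 × 1.25422 = 369.592 kN·m.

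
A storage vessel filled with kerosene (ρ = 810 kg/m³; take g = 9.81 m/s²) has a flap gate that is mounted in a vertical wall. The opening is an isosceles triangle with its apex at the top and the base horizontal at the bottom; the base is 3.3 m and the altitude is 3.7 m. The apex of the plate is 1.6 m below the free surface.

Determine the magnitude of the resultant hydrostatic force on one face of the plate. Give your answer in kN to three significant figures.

γ = ρg = 810 × 9.81 / 1000 = 7.9461 kN/m³.
With the apex up, the centroid sits 2h/3 = 2 × 3.7/3 = 2.46667 m below the apex, so the centroid depth is h_c = 1.6 + 2.46667 = 4.06667 m.
A = ½ × 3.3 × 3.7 = 6.105 m².
Resultant F = γ·h_c·A = 7.9461 × 4.06667 × 6.105 = 197.278 kN.

F ≈ 197 kN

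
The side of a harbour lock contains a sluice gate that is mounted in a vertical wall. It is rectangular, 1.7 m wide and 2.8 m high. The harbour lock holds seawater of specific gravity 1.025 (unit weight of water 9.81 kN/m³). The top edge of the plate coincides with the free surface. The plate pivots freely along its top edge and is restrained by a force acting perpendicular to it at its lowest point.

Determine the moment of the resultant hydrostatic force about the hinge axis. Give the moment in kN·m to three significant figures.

M ≈ 125 kN·m

γ = 1.025 × 9.81 = 10.05525 kN/m³.
The centroid lies 2.8/2 = 1.4 m below the top edge, so the centroid depth is h_c = 1.4 m.
A = 1.7 × 2.8 = 4.76 m².
Resultant F = γ·h_c·A = 10.05525 × 1.4 × 4.76 = 67.0082 kN.
I_c = b·h³/12 = 1.7 × 2.8³/12 = 3.10987 m⁴.
Centre of pressure: y_p = y_c + I_c/(y_c·A) = 1.4 + 3.10987/(1.4 × 4.76) = 1.4 + 0.466667 = 1.86667 m along the plane.
The resultant acts 1.4 + 0.466667 = 1.86667 m (along the plate) below the hinge at the top edge, so the moment about the hinge is M = F × 1.86667 = 67.0082 × 1.86667 = 125.082 kN·m.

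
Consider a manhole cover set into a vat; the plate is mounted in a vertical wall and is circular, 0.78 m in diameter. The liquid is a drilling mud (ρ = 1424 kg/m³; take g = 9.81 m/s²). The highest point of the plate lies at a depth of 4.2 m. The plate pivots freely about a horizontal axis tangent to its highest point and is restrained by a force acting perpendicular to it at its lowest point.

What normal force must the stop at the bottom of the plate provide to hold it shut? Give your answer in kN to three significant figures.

P ≈ 15.6 kN

γ = ρg = 1424 × 9.81 / 1000 = 13.96944 kN/m³.
The centroid is at the centre, 0.39 m below the top of the plate, so the centroid depth is h_c = 4.2 + 0.39 = 4.59 m.
A = π(0.39)² = 0.477836 m².
Resultant F = γ·h_c·A = 13.96944 × 4.59 × 0.477836 = 30.6387 kN.
I_c = πr⁴/4 = π × 0.39⁴/4 = 0.0181697 m⁴.
Centre of pressure: y_p = y_c + I_c/(y_c·A) = 4.59 + 0.0181697/(4.59 × 0.477836) = 4.59 + 0.00828431 = 4.59828 m along the plane.
The resultant acts 0.39 + 0.00828431 = 0.398284 m (along the plate) below the hinge at the top edge, so the moment about the hinge is M = F × 0.398284 = 30.6387 × 0.398284 = 12.2029 kN·m.
A normal force at the bottom, 0.78 m from the hinge, must supply this moment: P = 12.2029/0.78 = 15.6447 kN.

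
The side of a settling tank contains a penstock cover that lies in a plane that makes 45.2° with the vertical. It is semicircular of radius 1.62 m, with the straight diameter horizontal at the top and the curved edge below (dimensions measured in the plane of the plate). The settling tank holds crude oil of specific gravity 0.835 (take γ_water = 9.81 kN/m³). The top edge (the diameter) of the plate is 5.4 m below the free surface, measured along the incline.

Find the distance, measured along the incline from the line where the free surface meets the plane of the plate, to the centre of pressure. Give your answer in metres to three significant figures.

γ = 0.835 × 9.81 = 8.19135 kN/m³.
The plate makes 45.2° with the vertical, i.e. θ = 90° − 45.2° = 44.8° to the horizontal. Measuring y along the incline from the free-surface line, vertical depth h = y·sinθ with sinθ = 0.704634.
The centroid of a semicircle lies 4r/(3π) = 0.687549 m from the diameter, here below the top edge, so y_c = 5.4 + 0.687549 = 6.08755 m and h_c = 6.08755 × 0.704634 = 4.28949 m.
A = πr²/2 = π × 1.62²/2 = 4.1224 m².
Resultant F = γ·h_c·A = 8.19135 × 4.28949 × 4.1224 = 144.848 kN.
I_c = (π/8 − 8/(9π))·r⁴ = 0.109757 × 1.62⁴ = 0.755949 m⁴.
Centre of pressure: y_p = y_c + I_c/(y_c·A) = 6.08755 + 0.755949/(6.08755 × 4.1224) = 6.08755 + 0.0301231 = 6.11767 m along the plane.

y_p = 6.12 m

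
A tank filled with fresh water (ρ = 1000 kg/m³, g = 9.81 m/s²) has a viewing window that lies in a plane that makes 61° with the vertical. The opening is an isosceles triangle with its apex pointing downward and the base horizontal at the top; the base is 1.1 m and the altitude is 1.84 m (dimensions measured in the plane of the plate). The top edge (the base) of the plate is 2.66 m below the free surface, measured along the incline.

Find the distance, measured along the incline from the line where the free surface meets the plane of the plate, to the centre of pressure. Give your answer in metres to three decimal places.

γ = ρg = 1000 × 9.81 = 9810 N/m³ = 9.81 kN/m³.
The plate makes 61° with the vertical, i.e. θ = 90° − 61° = 29° to the horizontal. Measuring y along the incline from the free-surface line, vertical depth h = y·sinθ with sinθ = 0.484810.
With the apex down, the centroid sits h/3 = 1.84/3 = 0.613333 m below the base (the top edge), so y_c = 2.66 + 0.613333 = 3.27333 m and h_c = 3.27333 × 0.484810 = 1.58694 m.
A = ½ × 1.1 × 1.84 = 1.012 m².
Resultant F = γ·h_c·A = 9.81 × 1.58694 × 1.012 = 15.7547 kN.
I_c = b·h³/36 = 1.1 × 1.84³/36 = 0.190346 m⁴.
Centre of pressure: y_p = y_c + I_c/(y_c·A) = 3.27333 + 0.190346/(3.27333 × 1.012) = 3.27333 + 0.057461 = 3.33079 m along the plane.

y_p = 3.331 m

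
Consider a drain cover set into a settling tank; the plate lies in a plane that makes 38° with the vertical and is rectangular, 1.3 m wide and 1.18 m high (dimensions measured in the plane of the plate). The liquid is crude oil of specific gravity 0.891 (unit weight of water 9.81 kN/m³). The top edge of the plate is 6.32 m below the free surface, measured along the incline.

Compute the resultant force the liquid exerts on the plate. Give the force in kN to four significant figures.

γ = 0.891 × 9.81 = 8.74071 kN/m³.
The plate makes 38° with the vertical, i.e. θ = 90° − 38° = 52° to the horizontal. Measuring y along the incline from the free-surface line, vertical depth h = y·sinθ with sinθ = 0.788011.
The centroid lies 1.18/2 = 0.59 m below the top edge, so y_c = 6.32 + 0.59 = 6.91 m and h_c = 6.91 × 0.788011 = 5.44516 m.
A = 1.3 × 1.18 = 1.534 m².
Resultant F = γ·h_c·A = 8.74071 × 5.44516 × 1.534 = 73.0101 kN.

F ≈ 73.01 kN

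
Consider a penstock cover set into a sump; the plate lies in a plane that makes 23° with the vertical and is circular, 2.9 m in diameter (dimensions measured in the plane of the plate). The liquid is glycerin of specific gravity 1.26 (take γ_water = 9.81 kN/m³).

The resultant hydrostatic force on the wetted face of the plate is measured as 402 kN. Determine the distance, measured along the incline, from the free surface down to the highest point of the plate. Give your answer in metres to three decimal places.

y_top ≈ 3.899 m

γ = 1.26 × 9.81 = 12.3606 kN/m³.
A = π(1.45)² = 6.6052 m².
From F = γ·h_c·A, the centroid depth is h_c = 402/(12.3606 × 6.6052) = 4.9238 m.
The plate makes 23° with the vertical, i.e. θ = 90° − 23° = 67° to the horizontal. Measuring y along the incline from the free-surface line, vertical depth h = y·sinθ with sinθ = 0.920505.
Along the incline, y_c = h_c/sinθ = 4.9238/0.920505 = 5.34902 m.
The centroid is at the centre, 1.45 m below the top of the plate, so the highest point sits at y_top = 5.34902 − 1.45 = 3.89902 m along the incline.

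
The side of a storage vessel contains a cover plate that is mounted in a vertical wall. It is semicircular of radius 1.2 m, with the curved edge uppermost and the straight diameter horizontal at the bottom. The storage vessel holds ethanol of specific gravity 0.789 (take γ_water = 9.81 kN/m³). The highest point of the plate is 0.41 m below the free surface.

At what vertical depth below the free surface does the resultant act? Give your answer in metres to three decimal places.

γ = 0.789 × 9.81 = 7.74009 kN/m³.
The centroid lies 4r/(3π) = 0.509296 m above the diameter, so r − 4r/(3π) = 1.2 − 0.509296 = 0.690704 m below the topmost point, so the centroid depth is h_c = 0.41 + 0.690704 = 1.1007 m.
A = πr²/2 = π × 1.2²/2 = 2.26195 m².
Resultant F = γ·h_c·A = 7.74009 × 1.1007 × 2.26195 = 19.2707 kN.
I_c = (π/8 − 8/(9π))·r⁴ = 0.109757 × 1.2⁴ = 0.227592 m⁴.
Centre of pressure: y_p = y_c + I_c/(y_c·A) = 1.1007 + 0.227592/(1.1007 × 2.26195) = 1.1007 + 0.0914124 = 1.19211 m along the plane.

h_p = 1.192 m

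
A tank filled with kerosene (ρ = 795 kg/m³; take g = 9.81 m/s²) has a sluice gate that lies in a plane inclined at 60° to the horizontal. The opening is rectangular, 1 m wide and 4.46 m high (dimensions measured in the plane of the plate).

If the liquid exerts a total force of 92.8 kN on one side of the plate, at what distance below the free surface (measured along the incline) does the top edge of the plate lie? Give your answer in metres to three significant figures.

γ = ρg = 795 × 9.81 / 1000 = 7.79895 kN/m³.
A = 1 × 4.46 = 4.46 m².
From F = γ·h_c·A, the centroid depth is h_c = 92.8/(7.79895 × 4.46) = 2.66795 m.
Let θ = 60° be the plate's angle to the horizontal; measure y along the incline from where the plane meets the free surface. Vertical depth h = y·sinθ with sinθ = 0.866025.
Along the incline, y_c = h_c/sinθ = 2.66795/0.866025 = 3.08068 m.
The centroid lies 4.46/2 = 2.23 m below the top edge, so the top edge sits at y_top = 3.08068 − 2.23 = 0.85068 m along the incline.

y_top ≈ 0.851 m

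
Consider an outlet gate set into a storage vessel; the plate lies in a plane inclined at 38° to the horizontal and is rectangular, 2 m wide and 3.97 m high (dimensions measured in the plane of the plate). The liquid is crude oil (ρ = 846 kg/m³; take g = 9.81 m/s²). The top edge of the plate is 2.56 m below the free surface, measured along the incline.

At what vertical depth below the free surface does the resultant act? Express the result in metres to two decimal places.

γ = ρg = 846 × 9.81 / 1000 = 8.29926 kN/m³.
Let θ = 38° be the plate's angle to the horizontal; measure y along the incline from where the plane meets the free surface. Vertical depth h = y·sinθ with sinθ = 0.615661.
The centroid lies 3.97/2 = 1.985 m below the top edge, so y_c = 2.56 + 1.985 = 4.545 m and h_c = 4.545 × 0.615661 = 2.79818 m.
A = 2 × 3.97 = 7.94 m².
Resultant F = γ·h_c·A = 8.29926 × 2.79818 × 7.94 = 184.389 kN.
I_c = b·h³/12 = 2 × 3.97³/12 = 10.4285 m⁴.
Centre of pressure: y_p = y_c + I_c/(y_c·A) = 4.545 + 10.4285/(4.545 × 7.94) = 4.545 + 0.28898 = 4.83398 m along the plane.
Vertically, h_p = y_p·sinθ = 4.83398 × 0.615661 = 2.97609 m.

h_p = 2.98 m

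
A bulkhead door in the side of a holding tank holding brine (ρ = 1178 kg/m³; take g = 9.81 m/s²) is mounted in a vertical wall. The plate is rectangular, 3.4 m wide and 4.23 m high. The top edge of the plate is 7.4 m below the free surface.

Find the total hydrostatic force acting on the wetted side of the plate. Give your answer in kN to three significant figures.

γ = ρg = 1178 × 9.81 / 1000 = 11.55618 kN/m³.
The centroid lies 4.23/2 = 2.115 m below the top edge, so the centroid depth is h_c = 7.4 + 2.115 = 9.515 m.
A = 3.4 × 4.23 = 14.382 m².
Resultant F = γ·h_c·A = 11.55618 × 9.515 × 14.382 = 1581.4 kN.

F ≈ 1580 kN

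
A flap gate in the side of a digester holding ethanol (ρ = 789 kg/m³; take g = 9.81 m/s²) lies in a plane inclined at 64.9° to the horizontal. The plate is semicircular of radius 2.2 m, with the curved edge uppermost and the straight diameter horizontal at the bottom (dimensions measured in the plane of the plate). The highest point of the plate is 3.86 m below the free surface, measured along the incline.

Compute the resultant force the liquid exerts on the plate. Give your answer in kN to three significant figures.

F ≈ 273 kN

γ = ρg = 789 × 9.81 / 1000 = 7.74009 kN/m³.
Let θ = 64.9° be the plate's angle to the horizontal; measure y along the incline from where the plane meets the free surface. Vertical depth h = y·sinθ with sinθ = 0.905569.
The centroid lies 4r/(3π) = 0.933709 m above the diameter, so r − 4r/(3π) = 2.2 − 0.933709 = 1.26629 m below the topmost point, so y_c = 3.86 + 1.26629 = 5.12629 m and h_c = 5.12629 × 0.905569 = 4.64221 m.
A = πr²/2 = π × 2.2²/2 = 7.60265 m².
Resultant F = γ·h_c·A = 7.74009 × 4.64221 × 7.60265 = 273.172 kN.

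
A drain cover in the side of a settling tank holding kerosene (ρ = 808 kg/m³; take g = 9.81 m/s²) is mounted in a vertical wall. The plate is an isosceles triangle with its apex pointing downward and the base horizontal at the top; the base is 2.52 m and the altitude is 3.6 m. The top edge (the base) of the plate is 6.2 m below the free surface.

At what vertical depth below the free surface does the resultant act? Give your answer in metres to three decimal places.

h_p = 7.497 m

γ = ρg = 808 × 9.81 / 1000 = 7.92648 kN/m³.
With the apex down, the centroid sits h/3 = 3.6/3 = 1.2 m below the base (the top edge), so the centroid depth is h_c = 6.2 + 1.2 = 7.4 m.
A = ½ × 2.52 × 3.6 = 4.536 m².
Resultant F = γ·h_c·A = 7.92648 × 7.4 × 4.536 = 266.063 kN.
I_c = b·h³/36 = 2.52 × 3.6³/36 = 3.26592 m⁴.
Centre of pressure: y_p = y_c + I_c/(y_c·A) = 7.4 + 3.26592/(7.4 × 4.536) = 7.4 + 0.0972973 = 7.4973 m along the plane.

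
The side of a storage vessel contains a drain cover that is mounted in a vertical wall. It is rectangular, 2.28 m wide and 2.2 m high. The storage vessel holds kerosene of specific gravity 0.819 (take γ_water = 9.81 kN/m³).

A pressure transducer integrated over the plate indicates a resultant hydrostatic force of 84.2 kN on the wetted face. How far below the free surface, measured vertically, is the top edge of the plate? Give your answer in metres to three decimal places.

d_top ≈ 0.989 m

γ = 0.819 × 9.81 = 8.03439 kN/m³.
A = 2.28 × 2.2 = 5.016 m².
From F = γ·h_c·A, the centroid depth is h_c = 84.2/(8.03439 × 5.016) = 2.0893 m.
The centroid lies 2.2/2 = 1.1 m below the top edge, so the top edge sits at h_top = 2.0893 − 1.1 = 0.9893 m below the surface.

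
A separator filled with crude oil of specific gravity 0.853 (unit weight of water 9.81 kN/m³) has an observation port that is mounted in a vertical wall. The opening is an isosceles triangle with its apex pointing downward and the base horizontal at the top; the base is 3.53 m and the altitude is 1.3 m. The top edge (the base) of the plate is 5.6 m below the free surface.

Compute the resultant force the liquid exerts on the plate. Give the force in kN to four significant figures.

F ≈ 115.8 kN

γ = 0.853 × 9.81 = 8.36793 kN/m³.
With the apex down, the centroid sits h/3 = 1.3/3 = 0.433333 m below the base (the top edge), so the centroid depth is h_c = 5.6 + 0.433333 = 6.03333 m.
A = ½ × 3.53 × 1.3 = 2.2945 m².
Resultant F = γ·h_c·A = 8.36793 × 6.03333 × 2.2945 = 115.841 kN.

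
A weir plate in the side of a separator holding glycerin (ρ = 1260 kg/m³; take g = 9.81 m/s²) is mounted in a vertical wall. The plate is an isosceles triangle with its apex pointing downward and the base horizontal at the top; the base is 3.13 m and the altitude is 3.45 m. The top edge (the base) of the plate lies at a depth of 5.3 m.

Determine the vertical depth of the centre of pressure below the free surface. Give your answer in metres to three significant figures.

γ = ρg = 1260 × 9.81 / 1000 = 12.3606 kN/m³.
With the apex down, the centroid sits h/3 = 3.45/3 = 1.15 m below the base (the top edge), so the centroid depth is h_c = 5.3 + 1.15 = 6.45 m.
A = ½ × 3.13 × 3.45 = 5.39925 m².
Resultant F = γ·h_c·A = 12.3606 × 6.45 × 5.39925 = 430.46 kN.
I_c = b·h³/36 = 3.13 × 3.45³/36 = 3.57025 m⁴.
Centre of pressure: y_p = y_c + I_c/(y_c·A) = 6.45 + 3.57025/(6.45 × 5.39925) = 6.45 + 0.102519 = 6.55252 m along the plane.

h_p = 6.55 m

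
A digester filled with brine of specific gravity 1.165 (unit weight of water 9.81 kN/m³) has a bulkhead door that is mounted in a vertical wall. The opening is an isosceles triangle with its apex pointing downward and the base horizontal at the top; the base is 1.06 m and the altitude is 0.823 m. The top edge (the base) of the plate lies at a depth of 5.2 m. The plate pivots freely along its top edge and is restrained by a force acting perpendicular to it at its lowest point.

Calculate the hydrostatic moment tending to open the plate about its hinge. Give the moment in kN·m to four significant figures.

M ≈ 7.674 kN·m

γ = 1.165 × 9.81 = 11.42865 kN/m³.
With the apex down, the centroid sits h/3 = 0.823/3 = 0.274333 m below the base (the top edge), so the centroid depth is h_c = 5.2 + 0.274333 = 5.47433 m.
A = ½ × 1.06 × 0.823 = 0.43619 m².
Resultant F = γ·h_c·A = 11.42865 × 5.47433 × 0.43619 = 27.2899 kN.
I_c = b·h³/36 = 1.06 × 0.823³/36 = 0.0164136 m⁴.
Centre of pressure: y_p = y_c + I_c/(y_c·A) = 5.47433 + 0.0164136/(5.47433 × 0.43619) = 5.47433 + 0.0068738 = 5.4812 m along the plane.
The resultant acts 0.274333 + 0.0068738 = 0.281207 m (along the plate) below the hinge at the top edge, so the moment about the hinge is M = F × 0.281207 = 27.2899 × 0.281207 = 7.67411 kN·m.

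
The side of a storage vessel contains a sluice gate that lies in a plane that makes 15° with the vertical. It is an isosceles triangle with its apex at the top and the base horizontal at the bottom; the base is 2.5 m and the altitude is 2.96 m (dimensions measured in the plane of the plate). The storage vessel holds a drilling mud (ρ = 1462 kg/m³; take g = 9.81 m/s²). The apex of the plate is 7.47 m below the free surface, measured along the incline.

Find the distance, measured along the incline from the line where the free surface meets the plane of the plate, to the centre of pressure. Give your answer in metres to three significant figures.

γ = ρg = 1462 × 9.81 / 1000 = 14.34222 kN/m³.
The plate makes 15° with the vertical, i.e. θ = 90° − 15° = 75° to the horizontal. Measuring y along the incline from the free-surface line, vertical depth h = y·sinθ with sinθ = 0.965926.
With the apex up, the centroid sits 2h/3 = 2 × 2.96/3 = 1.97333 m below the apex, so y_c = 7.47 + 1.97333 = 9.44333 m and h_c = 9.44333 × 0.965926 = 9.12156 m.
A = ½ × 2.5 × 2.96 = 3.7 m².
Resultant F = γ·h_c·A = 14.34222 × 9.12156 × 3.7 = 484.047 kN.
I_c = b·h³/36 = 2.5 × 2.96³/36 = 1.801 m⁴.
Centre of pressure: y_p = y_c + I_c/(y_c·A) = 9.44333 + 1.801/(9.44333 × 3.7) = 9.44333 + 0.051545 = 9.49488 m along the plane.

y_p = 9.49 m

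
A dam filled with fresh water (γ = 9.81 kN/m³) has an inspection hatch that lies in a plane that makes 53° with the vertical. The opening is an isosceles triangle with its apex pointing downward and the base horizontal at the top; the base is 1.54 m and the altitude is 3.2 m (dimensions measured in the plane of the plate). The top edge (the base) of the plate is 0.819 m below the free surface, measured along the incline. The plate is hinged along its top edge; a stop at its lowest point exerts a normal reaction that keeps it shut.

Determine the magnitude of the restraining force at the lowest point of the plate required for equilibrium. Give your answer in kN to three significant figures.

γ = 9.81 kN/m³.
The plate makes 53° with the vertical, i.e. θ = 90° − 53° = 37° to the horizontal. Measuring y along the incline from the free-surface line, vertical depth h = y·sinθ with sinθ = 0.601815.
With the apex down, the centroid sits h/3 = 3.2/3 = 1.06667 m below the base (the top edge), so y_c = 0.819 + 1.06667 = 1.88567 m and h_c = 1.88567 × 0.601815 = 1.13482 m.
A = ½ × 1.54 × 3.2 = 2.464 m².
Resultant F = γ·h_c·A = 9.81 × 1.13482 × 2.464 = 27.4307 kN.
I_c = b·h³/36 = 1.54 × 3.2³/36 = 1.40174 m⁴.
Centre of pressure: y_p = y_c + I_c/(y_c·A) = 1.88567 + 1.40174/(1.88567 × 2.464) = 1.88567 + 0.30169 = 2.18736 m along the plane.
The resultant acts 1.06667 + 0.30169 = 1.36836 m (along the plate) below the hinge at the top edge, so the moment about the hinge is M = F × 1.36836 = 27.4307 × 1.36836 = 37.5351 kN·m.
A normal force at the bottom, 3.2 m from the hinge, must supply this moment: P = 37.5351/3.2 = 11.7297 kN.

P ≈ 11.7 kN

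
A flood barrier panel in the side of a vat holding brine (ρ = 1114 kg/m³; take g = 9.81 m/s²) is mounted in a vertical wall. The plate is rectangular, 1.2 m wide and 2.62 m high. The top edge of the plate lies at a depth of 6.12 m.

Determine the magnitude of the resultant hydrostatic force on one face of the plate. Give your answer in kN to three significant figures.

F ≈ 255 kN

γ = ρg = 1114 × 9.81 / 1000 = 10.92834 kN/m³.
The centroid lies 2.62/2 = 1.31 m below the top edge, so the centroid depth is h_c = 6.12 + 1.31 = 7.43 m.
A = 1.2 × 2.62 = 3.144 m².
Resultant F = γ·h_c·A = 10.92834 × 7.43 × 3.144 = 255.285 kN.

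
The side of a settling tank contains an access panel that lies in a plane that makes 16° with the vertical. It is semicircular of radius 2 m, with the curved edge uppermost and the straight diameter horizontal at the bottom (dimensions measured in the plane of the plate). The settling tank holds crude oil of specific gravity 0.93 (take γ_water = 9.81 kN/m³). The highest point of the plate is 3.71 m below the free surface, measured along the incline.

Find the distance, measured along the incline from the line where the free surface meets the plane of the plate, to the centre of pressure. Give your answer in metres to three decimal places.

γ = 0.93 × 9.81 = 9.1233 kN/m³.
The plate makes 16° with the vertical, i.e. θ = 90° − 16° = 74° to the horizontal. Measuring y along the incline from the free-surface line, vertical depth h = y·sinθ with sinθ = 0.961262.
The centroid lies 4r/(3π) = 0.848826 m above the diameter, so r − 4r/(3π) = 2 − 0.848826 = 1.15117 m below the topmost point, so y_c = 3.71 + 1.15117 = 4.86117 m and h_c = 4.86117 × 0.961262 = 4.67286 m.
A = πr²/2 = π × 2²/2 = 6.28319 m².
Resultant F = γ·h_c·A = 9.1233 × 4.67286 × 6.28319 = 267.864 kN.
I_c = (π/8 − 8/(9π))·r⁴ = 0.109757 × 2⁴ = 1.75611 m⁴.
Centre of pressure: y_p = y_c + I_c/(y_c·A) = 4.86117 + 1.75611/(4.86117 × 6.28319) = 4.86117 + 0.0574951 = 4.91867 m along the plane.

y_p = 4.919 m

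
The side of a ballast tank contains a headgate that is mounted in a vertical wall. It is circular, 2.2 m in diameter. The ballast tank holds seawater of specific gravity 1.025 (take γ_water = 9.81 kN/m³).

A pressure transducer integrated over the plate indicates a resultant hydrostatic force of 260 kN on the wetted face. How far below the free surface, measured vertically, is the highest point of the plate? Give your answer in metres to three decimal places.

γ = 1.025 × 9.81 = 10.05525 kN/m³.
A = π(1.1)² = 3.80133 m².
From F = γ·h_c·A, the centroid depth is h_c = 260/(10.05525 × 3.80133) = 6.80213 m.
The centroid is at the centre, 1.1 m below the top of the plate, so the highest point sits at h_top = 6.80213 − 1.1 = 5.70213 m below the surface.

d_top ≈ 5.702 m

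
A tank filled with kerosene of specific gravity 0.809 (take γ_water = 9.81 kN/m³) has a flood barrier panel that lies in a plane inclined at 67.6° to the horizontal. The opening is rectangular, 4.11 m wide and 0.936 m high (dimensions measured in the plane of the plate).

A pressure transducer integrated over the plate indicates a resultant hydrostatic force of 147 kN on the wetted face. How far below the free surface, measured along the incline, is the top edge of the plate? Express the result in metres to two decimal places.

γ = 0.809 × 9.81 = 7.93629 kN/m³.
A = 4.11 × 0.936 = 3.84696 m².
From F = γ·h_c·A, the centroid depth is h_c = 147/(7.93629 × 3.84696) = 4.81484 m.
Let θ = 67.6° be the plate's angle to the horizontal; measure y along the incline from where the plane meets the free surface. Vertical depth h = y·sinθ with sinθ = 0.924546.
Along the incline, y_c = h_c/sinθ = 4.81484/0.924546 = 5.20779 m.
The centroid lies 0.936/2 = 0.468 m below the top edge, so the top edge sits at y_top = 5.20779 − 0.468 = 4.73979 m along the incline.

y_top ≈ 4.74 m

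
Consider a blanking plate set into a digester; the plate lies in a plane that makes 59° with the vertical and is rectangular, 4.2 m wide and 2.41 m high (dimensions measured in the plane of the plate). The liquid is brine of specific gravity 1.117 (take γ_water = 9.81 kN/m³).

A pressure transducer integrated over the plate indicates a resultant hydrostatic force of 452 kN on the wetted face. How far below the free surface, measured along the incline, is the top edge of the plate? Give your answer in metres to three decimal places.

γ = 1.117 × 9.81 = 10.95777 kN/m³.
A = 4.2 × 2.41 = 10.122 m².
From F = γ·h_c·A, the centroid depth is h_c = 452/(10.95777 × 10.122) = 4.07521 m.
The plate makes 59° with the vertical, i.e. θ = 90° − 59° = 31° to the horizontal. Measuring y along the incline from the free-surface line, vertical depth h = y·sinθ with sinθ = 0.515038.
Along the incline, y_c = h_c/sinθ = 4.07521/0.515038 = 7.91245 m.
The centroid lies 2.41/2 = 1.205 m below the top edge, so the top edge sits at y_top = 7.91245 − 1.205 = 6.70745 m along the incline.

y_top ≈ 6.707 m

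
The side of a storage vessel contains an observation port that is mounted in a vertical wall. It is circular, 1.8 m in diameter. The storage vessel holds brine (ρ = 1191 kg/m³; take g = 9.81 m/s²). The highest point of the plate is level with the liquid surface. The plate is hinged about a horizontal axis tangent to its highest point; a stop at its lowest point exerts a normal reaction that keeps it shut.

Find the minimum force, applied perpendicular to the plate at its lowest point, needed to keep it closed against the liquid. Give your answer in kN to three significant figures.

γ = ρg = 1191 × 9.81 / 1000 = 11.68371 kN/m³.
The centroid is at the centre, 0.9 m below the top of the plate, so the centroid depth is h_c = 0.9 m.
A = π(0.9)² = 2.54469 m².
Resultant F = γ·h_c·A = 11.68371 × 0.9 × 2.54469 = 26.7583 kN.
I_c = πr⁴/4 = π × 0.9⁴/4 = 0.5153 m⁴.
Centre of pressure: y_p = y_c + I_c/(y_c·A) = 0.9 + 0.5153/(0.9 × 2.54469) = 0.9 + 0.225 = 1.125 m along the plane.
The resultant acts 0.9 + 0.225 = 1.125 m (along the plate) below the hinge at the top edge, so the moment about the hinge is M = F × 1.125 = 26.7583 × 1.125 = 30.1031 kN·m.
A normal force at the bottom, 1.8 m from the hinge, must supply this moment: P = 30.1031/1.8 = 16.7239 kN.

P ≈ 16.7 kN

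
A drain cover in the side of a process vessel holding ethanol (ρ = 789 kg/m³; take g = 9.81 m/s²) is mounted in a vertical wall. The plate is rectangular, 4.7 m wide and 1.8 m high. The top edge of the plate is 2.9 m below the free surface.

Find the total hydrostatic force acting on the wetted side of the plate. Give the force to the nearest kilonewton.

F ≈ 249 kN

γ = ρg = 789 × 9.81 / 1000 = 7.74009 kN/m³.
The centroid lies 1.8/2 = 0.9 m below the top edge, so the centroid depth is h_c = 2.9 + 0.9 = 3.8 m.
A = 4.7 × 1.8 = 8.46 m².
Resultant F = γ·h_c·A = 7.74009 × 3.8 × 8.46 = 248.828 kN.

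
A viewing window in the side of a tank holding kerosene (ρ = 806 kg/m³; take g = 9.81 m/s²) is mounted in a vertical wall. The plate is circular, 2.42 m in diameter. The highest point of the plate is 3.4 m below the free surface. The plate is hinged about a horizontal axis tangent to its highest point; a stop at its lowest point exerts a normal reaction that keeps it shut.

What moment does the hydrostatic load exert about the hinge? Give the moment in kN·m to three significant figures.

M ≈ 216 kN·m

γ = ρg = 806 × 9.81 / 1000 = 7.90686 kN/m³.
The centroid is at the centre, 1.21 m below the top of the plate, so the centroid depth is h_c = 3.4 + 1.21 = 4.61 m.
A = π(1.21)² = 4.59961 m².
Resultant F = γ·h_c·A = 7.90686 × 4.61 × 4.59961 = 167.659 kN.
I_c = πr⁴/4 = π × 1.21⁴/4 = 1.68357 m⁴.
Centre of pressure: y_p = y_c + I_c/(y_c·A) = 4.61 + 1.68357/(4.61 × 4.59961) = 4.61 + 0.0793979 = 4.6894 m along the plane.
The resultant acts 1.21 + 0.0793979 = 1.2894 m (along the plate) below the hinge at the top edge, so the moment about the hinge is M = F × 1.2894 = 167.659 × 1.2894 = 216.18 kN·m.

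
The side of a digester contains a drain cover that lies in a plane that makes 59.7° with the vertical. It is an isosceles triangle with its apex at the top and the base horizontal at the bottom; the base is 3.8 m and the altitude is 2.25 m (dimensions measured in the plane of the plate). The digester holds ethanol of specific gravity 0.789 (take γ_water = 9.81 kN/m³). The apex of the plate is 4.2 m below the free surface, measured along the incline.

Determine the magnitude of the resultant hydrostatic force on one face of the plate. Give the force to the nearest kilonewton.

F ≈ 95 kN

γ = 0.789 × 9.81 = 7.74009 kN/m³.
The plate makes 59.7° with the vertical, i.e. θ = 90° − 59.7° = 30.3° to the horizontal. Measuring y along the incline from the free-surface line, vertical depth h = y·sinθ with sinθ = 0.504528.
With the apex up, the centroid sits 2h/3 = 2 × 2.25/3 = 1.5 m below the apex, so y_c = 4.2 + 1.5 = 5.7 m and h_c = 5.7 × 0.504528 = 2.87581 m.
A = ½ × 3.8 × 2.25 = 4.275 m².
Resultant F = γ·h_c·A = 7.74009 × 2.87581 × 4.275 = 95.1573 kN.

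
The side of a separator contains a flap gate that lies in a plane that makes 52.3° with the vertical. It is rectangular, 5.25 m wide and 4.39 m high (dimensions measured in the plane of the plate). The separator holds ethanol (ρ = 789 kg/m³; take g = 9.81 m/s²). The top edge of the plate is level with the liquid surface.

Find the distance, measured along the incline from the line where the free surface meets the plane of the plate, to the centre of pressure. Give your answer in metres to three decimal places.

y_p = 2.927 m

γ = ρg = 789 × 9.81 / 1000 = 7.74009 kN/m³.
The plate makes 52.3° with the vertical, i.e. θ = 90° − 52.3° = 37.7° to the horizontal. Measuring y along the incline from the free-surface line, vertical depth h = y·sinθ with sinθ = 0.611527.
The centroid lies 4.39/2 = 2.195 m below the top edge, so y_c = 2.195 m and h_c = 2.195 × 0.611527 = 1.3423 m.
A = 5.25 × 4.39 = 23.0475 m².
Resultant F = γ·h_c·A = 7.74009 × 1.3423 × 23.0475 = 239.453 kN.
I_c = b·h³/12 = 5.25 × 4.39³/12 = 37.0145 m⁴.
Centre of pressure: y_p = y_c + I_c/(y_c·A) = 2.195 + 37.0145/(2.195 × 23.0475) = 2.195 + 0.731667 = 2.92667 m along the plane.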